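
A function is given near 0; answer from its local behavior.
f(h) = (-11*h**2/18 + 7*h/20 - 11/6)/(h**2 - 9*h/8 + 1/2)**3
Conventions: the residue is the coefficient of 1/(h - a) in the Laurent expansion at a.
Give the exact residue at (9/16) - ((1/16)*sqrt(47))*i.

The residue is -((351488/99405)*sqrt(47))*i.

The factor h**2 - 9*h/8 + 1/2 splits as (h - a)(h - a') with a = (9/16) - ((1/16)*sqrt(47))*i, a' = (9/16) + ((1/16)*sqrt(47))*i. At the order-3 pole a set g(h) = (h - a)^3*f(h) = [-11*h**2/18 + 7*h/20 - 11/6] / (h - a')^3.
Order-3 pole: residue = g''(a)/2; g''((9/16) - ((1/16)*sqrt(47))*i) = -((702976/99405)*sqrt(47))*i, so the residue is -((351488/99405)*sqrt(47))*i.


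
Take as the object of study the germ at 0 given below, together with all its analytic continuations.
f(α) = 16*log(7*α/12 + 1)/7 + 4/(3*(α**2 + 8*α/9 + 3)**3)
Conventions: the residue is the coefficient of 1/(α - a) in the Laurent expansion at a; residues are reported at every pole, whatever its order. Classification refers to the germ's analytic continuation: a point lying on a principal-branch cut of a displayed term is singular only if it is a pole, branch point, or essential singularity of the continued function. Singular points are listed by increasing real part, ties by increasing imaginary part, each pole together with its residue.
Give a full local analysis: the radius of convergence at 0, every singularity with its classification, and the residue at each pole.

Radius of convergence at 0: 12/7.
At -12/7: a logarithmic branch point.
At (-4/9) - ((1/9)*sqrt(227))*i: a pole of order 3; residue ((59049/46788332)*sqrt(227))*i.
At (-4/9) + ((1/9)*sqrt(227))*i: a pole of order 3; residue -((59049/46788332)*sqrt(227))*i.

Denominator factor (α**2 + 8*α/9 + 3)^3: discriminant -908/81, complex-conjugate roots (-4/9) + ((1/9)*sqrt(227))*i and (-4/9) - ((1/9)*sqrt(227))*i; poles of order 3, moduli sqrt(3) and sqrt(3).
Branch term (16/7)*log(1 - α/(-12/7)): its argument vanishes at α = -12/7, a logarithmic branch point, modulus 12/7.
The radius of convergence is the smallest modulus among the singular points: 12/7.
The branch term is analytic at (-4/9) - ((1/9)*sqrt(227))*i and contributes nothing to the residue; only the rational part matters.
The factor α**2 + 8*α/9 + 3 splits as (α - a)(α - a') with a = (-4/9) - ((1/9)*sqrt(227))*i, a' = (-4/9) + ((1/9)*sqrt(227))*i. At the order-3 pole a set g(α) = (α - a)^3*(rational part) = [4/3] / (α - a')^3.
Order-3 pole: residue = g''(a)/2; g''((-4/9) - ((1/9)*sqrt(227))*i) = ((59049/23394166)*sqrt(227))*i, so the residue is ((59049/46788332)*sqrt(227))*i.
The branch term is analytic at (-4/9) + ((1/9)*sqrt(227))*i and contributes nothing to the residue; only the rational part matters.
The factor α**2 + 8*α/9 + 3 splits as (α - a)(α - a') with a = (-4/9) + ((1/9)*sqrt(227))*i, a' = (-4/9) - ((1/9)*sqrt(227))*i. At the order-3 pole a set g(α) = (α - a)^3*(rational part) = [4/3] / (α - a')^3.
Order-3 pole: residue = g''(a)/2; g''((-4/9) + ((1/9)*sqrt(227))*i) = -((59049/23394166)*sqrt(227))*i, so the residue is -((59049/46788332)*sqrt(227))*i.
List the singular points by increasing real part (a conjugate pair: the negative imaginary part first).


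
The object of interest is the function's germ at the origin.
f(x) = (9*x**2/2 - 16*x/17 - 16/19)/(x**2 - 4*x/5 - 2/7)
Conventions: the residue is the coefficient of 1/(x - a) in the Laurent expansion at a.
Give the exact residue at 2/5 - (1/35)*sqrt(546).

The residue is 113/85 - (28397/587860)*sqrt(546).

The factor x**2 - 4*x/5 - 2/7 splits as (x - a)(x - a') with a = 2/5 - (1/35)*sqrt(546), a' = 2/5 + (1/35)*sqrt(546). At the order-1 pole a set g(x) = (x - a)*f(x) = [9*x**2/2 - 16*x/17 - 16/19] / (x - a').
Simple pole: residue = g(a) at a = 2/5 - (1/35)*sqrt(546), which is 113/85 - (28397/587860)*sqrt(546).


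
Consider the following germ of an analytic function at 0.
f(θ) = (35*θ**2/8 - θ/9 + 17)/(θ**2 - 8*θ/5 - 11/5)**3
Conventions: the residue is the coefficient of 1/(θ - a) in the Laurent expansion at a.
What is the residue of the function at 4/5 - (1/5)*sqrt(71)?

The factor θ**2 - 8*θ/5 - 11/5 splits as (θ - a)(θ - a') with a = 4/5 - (1/5)*sqrt(71), a' = 4/5 + (1/5)*sqrt(71). At the order-3 pole a set g(θ) = (θ - a)^3*f(θ) = [35*θ**2/8 - θ/9 + 17] / (θ - a')^3.
Order-3 pole: residue = g''(a)/2; g''(4/5 - (1/5)*sqrt(71)) = -(3503125/68718912)*sqrt(71), so the residue is -(3503125/137437824)*sqrt(71).

The residue is -(3503125/137437824)*sqrt(71).


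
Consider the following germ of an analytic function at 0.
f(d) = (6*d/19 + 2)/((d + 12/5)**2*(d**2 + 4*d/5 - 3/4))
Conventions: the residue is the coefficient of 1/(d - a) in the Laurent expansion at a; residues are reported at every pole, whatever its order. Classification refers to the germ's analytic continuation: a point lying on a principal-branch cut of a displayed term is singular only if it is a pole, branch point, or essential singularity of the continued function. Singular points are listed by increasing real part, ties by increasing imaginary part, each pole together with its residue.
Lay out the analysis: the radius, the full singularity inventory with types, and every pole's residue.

Denominator factor (d**2 + 4*d/5 - 3/4): discriminant 91/25, real irrational roots -2/5 + (1/10)*sqrt(91) and -2/5 - (1/10)*sqrt(91); poles of order 1, moduli -2/5 + (1/10)*sqrt(91) and 2/5 + (1/10)*sqrt(91).
Denominator factor (d + 12/5)^2: pole of order 2 at -12/5, modulus 12/5.
The radius of convergence is the smallest modulus among the singular points: -2/5 + (1/10)*sqrt(91).
At the order-2 pole -12/5 set g(d) = (d - (-12/5))^2*f(d) = (6*d/19 + 2)/(d**2 + 4*d/5 - 3/4).
Order-2 pole: residue = g'(a); g'(-12/5) = 1129400/1814139, so the residue is 1129400/1814139.
The factor d**2 + 4*d/5 - 3/4 splits as (d - a)(d - a') with a = -2/5 - (1/10)*sqrt(91), a' = -2/5 + (1/10)*sqrt(91). At the order-1 pole a set g(d) = (d - a)*f(d) = [(6*d/19 + 2)/(d + 12/5)**2] / (d - a').
Simple pole: residue = g(a) at a = -2/5 - (1/10)*sqrt(91), which is -564700/1814139 - (7647800/165086649)*sqrt(91).
The factor d**2 + 4*d/5 - 3/4 splits as (d - a)(d - a') with a = -2/5 + (1/10)*sqrt(91), a' = -2/5 - (1/10)*sqrt(91). At the order-1 pole a set g(d) = (d - a)*f(d) = [(6*d/19 + 2)/(d + 12/5)**2] / (d - a').
Simple pole: residue = g(a) at a = -2/5 + (1/10)*sqrt(91), which is -564700/1814139 + (7647800/165086649)*sqrt(91).
List the singular points by increasing real part (a conjugate pair: the negative imaginary part first).

Radius of convergence at 0: -2/5 + (1/10)*sqrt(91).
At -12/5: a pole of order 2; residue 1129400/1814139.
At -2/5 - (1/10)*sqrt(91): a pole of order 1; residue -564700/1814139 - (7647800/165086649)*sqrt(91).
At -2/5 + (1/10)*sqrt(91): a pole of order 1; residue -564700/1814139 + (7647800/165086649)*sqrt(91).


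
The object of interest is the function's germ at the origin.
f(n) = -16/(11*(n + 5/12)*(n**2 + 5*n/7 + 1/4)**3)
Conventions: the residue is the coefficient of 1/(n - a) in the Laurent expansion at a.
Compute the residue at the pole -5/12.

At the order-1 pole -5/12 set g(n) = (n - (-5/12))*f(n) = -16/(11*(n**2 + 5*n/7 + 1/4)**3).
Simple pole: residue = g(a) at a = -5/12, which is -16387080192/22532213.

The residue is -16387080192/22532213.


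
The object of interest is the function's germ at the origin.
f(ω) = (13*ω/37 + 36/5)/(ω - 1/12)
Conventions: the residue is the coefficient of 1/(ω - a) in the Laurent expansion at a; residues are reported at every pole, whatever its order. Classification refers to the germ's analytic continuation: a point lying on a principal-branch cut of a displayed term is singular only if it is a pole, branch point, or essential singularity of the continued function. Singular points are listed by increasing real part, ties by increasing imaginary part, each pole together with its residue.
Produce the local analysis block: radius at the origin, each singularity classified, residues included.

Radius of convergence at 0: 1/12.
At 1/12: a pole of order 1; residue 16049/2220.

Denominator factor (ω - 1/12): pole of order 1 at 1/12, modulus 1/12.
The radius of convergence is the smallest modulus among the singular points: 1/12.
At the order-1 pole 1/12 set g(ω) = (ω - (1/12))*f(ω) = 13*ω/37 + 36/5.
Simple pole: residue = g(a) at a = 1/12, which is 16049/2220.


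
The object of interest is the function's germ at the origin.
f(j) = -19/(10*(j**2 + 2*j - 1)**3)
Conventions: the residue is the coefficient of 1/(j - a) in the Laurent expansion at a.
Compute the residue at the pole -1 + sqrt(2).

The factor j**2 + 2*j - 1 splits as (j - a)(j - a') with a = -1 + sqrt(2), a' = -1 - sqrt(2). At the order-3 pole a set g(j) = (j - a)^3*f(j) = [-19/10] / (j - a')^3.
Order-3 pole: residue = g''(a)/2; g''(-1 + sqrt(2)) = -(57/640)*sqrt(2), so the residue is -(57/1280)*sqrt(2).

The residue is -(57/1280)*sqrt(2).


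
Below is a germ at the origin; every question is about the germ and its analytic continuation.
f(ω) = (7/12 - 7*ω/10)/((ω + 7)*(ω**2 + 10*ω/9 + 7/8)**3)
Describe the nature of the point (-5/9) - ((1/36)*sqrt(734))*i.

The point is a pole of order 3.

The denominator factor ω**2 + 10*ω/9 + 7/8 vanishes at (-5/9) - ((1/36)*sqrt(734))*i and appears to the power 3; the numerator there equals (35/36) + ((7/360)*sqrt(734))*i, nonzero, and no other factor vanishes.
Hence a pole whose order is the multiplicity, 3.


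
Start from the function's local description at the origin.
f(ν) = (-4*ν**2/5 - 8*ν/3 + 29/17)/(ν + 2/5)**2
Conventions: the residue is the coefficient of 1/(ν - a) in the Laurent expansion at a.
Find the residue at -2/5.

The residue is -152/75.

At the order-2 pole -2/5 set g(ν) = (ν - (-2/5))^2*f(ν) = -4*ν**2/5 - 8*ν/3 + 29/17.
Order-2 pole: residue = g'(a); g'(-2/5) = -152/75, so the residue is -152/75.


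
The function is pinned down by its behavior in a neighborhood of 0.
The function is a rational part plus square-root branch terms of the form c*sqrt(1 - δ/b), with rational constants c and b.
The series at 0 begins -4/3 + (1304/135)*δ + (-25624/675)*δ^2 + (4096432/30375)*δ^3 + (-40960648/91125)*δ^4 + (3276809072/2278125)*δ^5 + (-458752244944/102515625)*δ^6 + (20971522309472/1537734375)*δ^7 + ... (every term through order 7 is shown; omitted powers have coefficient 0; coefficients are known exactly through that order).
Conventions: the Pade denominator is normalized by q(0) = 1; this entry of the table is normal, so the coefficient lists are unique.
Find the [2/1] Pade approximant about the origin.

The Pade approximant has numerator coefficients [-4/3, 2128496/432405, -70944632/19458225]; denominator coefficients [1, 512054/144135].

Taylor coefficients needed (read off): a_0 = -4/3, a_1 = 1304/135, a_2 = -25624/675, a_3 = 4096432/30375.
Write the denominator as Q(δ) = 1 + q1*δ. Requiring Q*f - P = O(δ^4) with deg P <= 2 kills the coefficients of δ^3..δ^3 in Q*f:
  δ^3: a_3 + q1*a_2 = 0, i.e. 4096432/30375 + (-25624/675)*q1 = 0.
Solving this linear system: q1 = 512054/144135.
The numerator is Q*f truncated at degree 2: P0 = a_0 = -4/3; P1 = a_1 + q1*a_0 = 2128496/432405; P2 = a_2 + q1*a_1 = -70944632/19458225.


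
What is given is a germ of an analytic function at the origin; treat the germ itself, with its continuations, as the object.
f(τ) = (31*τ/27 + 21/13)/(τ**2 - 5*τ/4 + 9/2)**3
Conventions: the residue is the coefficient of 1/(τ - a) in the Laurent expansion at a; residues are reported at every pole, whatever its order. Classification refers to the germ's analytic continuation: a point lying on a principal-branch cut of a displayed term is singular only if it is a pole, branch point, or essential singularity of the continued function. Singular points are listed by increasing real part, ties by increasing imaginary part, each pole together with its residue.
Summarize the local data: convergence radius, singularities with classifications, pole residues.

Denominator factor (τ**2 - 5*τ/4 + 9/2)^3: discriminant -263/16, complex-conjugate roots (5/8) + ((1/8)*sqrt(263))*i and (5/8) - ((1/8)*sqrt(263))*i; poles of order 3, moduli (3/2)*sqrt(2) and (3/2)*sqrt(2).
The radius of convergence is the smallest modulus among the singular points: (3/2)*sqrt(2).
The factor τ**2 - 5*τ/4 + 9/2 splits as (τ - a)(τ - a') with a = (5/8) - ((1/8)*sqrt(263))*i, a' = (5/8) + ((1/8)*sqrt(263))*i. At the order-3 pole a set g(τ) = (τ - a)^3*f(τ) = [31*τ/27 + 21/13] / (τ - a')^3.
Order-3 pole: residue = g''(a)/2; g''((5/8) - ((1/8)*sqrt(263))*i) = ((3354112/2128399299)*sqrt(263))*i, so the residue is ((1677056/2128399299)*sqrt(263))*i.
The factor τ**2 - 5*τ/4 + 9/2 splits as (τ - a)(τ - a') with a = (5/8) + ((1/8)*sqrt(263))*i, a' = (5/8) - ((1/8)*sqrt(263))*i. At the order-3 pole a set g(τ) = (τ - a)^3*f(τ) = [31*τ/27 + 21/13] / (τ - a')^3.
Order-3 pole: residue = g''(a)/2; g''((5/8) + ((1/8)*sqrt(263))*i) = -((3354112/2128399299)*sqrt(263))*i, so the residue is -((1677056/2128399299)*sqrt(263))*i.
List the singular points by increasing real part (a conjugate pair: the negative imaginary part first).

Radius of convergence at 0: (3/2)*sqrt(2).
At (5/8) - ((1/8)*sqrt(263))*i: a pole of order 3; residue ((1677056/2128399299)*sqrt(263))*i.
At (5/8) + ((1/8)*sqrt(263))*i: a pole of order 3; residue -((1677056/2128399299)*sqrt(263))*i.


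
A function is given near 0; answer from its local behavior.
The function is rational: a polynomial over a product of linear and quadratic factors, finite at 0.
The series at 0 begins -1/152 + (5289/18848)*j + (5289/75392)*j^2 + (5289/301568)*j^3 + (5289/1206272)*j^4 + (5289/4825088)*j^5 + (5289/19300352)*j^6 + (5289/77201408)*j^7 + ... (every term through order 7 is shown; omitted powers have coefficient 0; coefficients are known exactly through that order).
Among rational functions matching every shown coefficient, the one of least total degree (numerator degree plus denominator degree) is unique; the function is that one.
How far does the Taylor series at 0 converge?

The radius of convergence is 4.

No rational of total degree below 2 reproduces all 8 coefficients; solving the [1/1] Pade equations on them gives f(j) = (1/38 - 35*j/31)/(j - 4), whose expansion matches every shown term.
Denominator factor (j - 4): pole of order 1 at 4, modulus 4.
The radius of convergence is the smallest modulus among the singular points: 4.


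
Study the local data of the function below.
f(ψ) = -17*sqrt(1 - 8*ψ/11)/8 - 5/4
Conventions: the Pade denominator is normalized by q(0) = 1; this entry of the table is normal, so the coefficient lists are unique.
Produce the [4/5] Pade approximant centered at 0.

Taylor coefficients needed (expand at 0): a_0 = -27/8, a_1 = 17/22, a_2 = 17/121, a_3 = 68/1331, a_4 = 340/14641, a_5 = 1904/161051, a_6 = 11424/1771561, a_7 = 6528/1771561, a_8 = 42432/19487171, a_9 = 282880/214358881.
Write the denominator as Q(ψ) = 1 + q1*ψ + q2*ψ^2 + q3*ψ^3 + q4*ψ^4 + q5*ψ^5. Requiring Q*f - P = O(ψ^10) with deg P <= 4 kills the coefficients of ψ^5..ψ^9 in Q*f:
  ψ^5: a_5 + q1*a_4 + q2*a_3 + q3*a_2 + q4*a_1 + q5*a_0 = 0, i.e. 1904/161051 + (340/14641)*q1 + (68/1331)*q2 + (17/121)*q3 + (17/22)*q4 + (-27/8)*q5 = 0.
  ψ^6: a_6 + q1*a_5 + q2*a_4 + q3*a_3 + q4*a_2 + q5*a_1 = 0, i.e. 11424/1771561 + (1904/161051)*q1 + (340/14641)*q2 + (68/1331)*q3 + (17/121)*q4 + (17/22)*q5 = 0.
  ψ^7: a_7 + q1*a_6 + q2*a_5 + q3*a_4 + q4*a_3 + q5*a_2 = 0, i.e. 6528/1771561 + (11424/1771561)*q1 + (1904/161051)*q2 + (340/14641)*q3 + (68/1331)*q4 + (17/121)*q5 = 0.
  ψ^8: a_8 + q1*a_7 + q2*a_6 + q3*a_5 + q4*a_4 + q5*a_3 = 0, i.e. 42432/19487171 + (6528/1771561)*q1 + (11424/1771561)*q2 + (1904/161051)*q3 + (340/14641)*q4 + (68/1331)*q5 = 0.
  ψ^9: a_9 + q1*a_8 + q2*a_7 + q3*a_6 + q4*a_5 + q5*a_4 = 0, i.e. 282880/214358881 + (42432/19487171)*q1 + (6528/1771561)*q2 + (11424/1771561)*q3 + (1904/161051)*q4 + (340/14641)*q5 = 0.
Solving this linear system: q1 = -2540/1793, q2 = 12740/19723, q3 = -2000/19723, q4 = 7600/2386483, q5 = 1088/26251313.
The numerator is Q*f truncated at degree 4: P0 = a_0 = -27/8; P1 = a_1 + q1*a_0 = 9958/1793; P2 = a_2 + q1*a_1 + q2*a_0 = -123633/39446; P3 = a_3 + q1*a_2 + q2*a_1 + q3*a_0 = 150444/216953; P4 = a_4 + q1*a_3 + q2*a_2 + q3*a_1 + q4*a_0 = -113370/2386483.

The Pade approximant has numerator coefficients [-27/8, 9958/1793, -123633/39446, 150444/216953, -113370/2386483]; denominator coefficients [1, -2540/1793, 12740/19723, -2000/19723, 7600/2386483, 1088/26251313].


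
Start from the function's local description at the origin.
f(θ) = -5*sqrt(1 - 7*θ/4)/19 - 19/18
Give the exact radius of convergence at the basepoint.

The radius of convergence is 4/7.

Branch term (-5/19)*sqrt(1 - θ/(4/7)): its argument vanishes at θ = 4/7, a square-root branch point, modulus 4/7.
The radius of convergence is the smallest modulus among the singular points: 4/7.


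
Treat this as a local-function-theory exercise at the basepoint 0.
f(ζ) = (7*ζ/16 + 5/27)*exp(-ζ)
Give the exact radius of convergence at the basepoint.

The factor exp(-ζ) is entire and contributes no finite singular point.
The polynomial part has no poles.
No finite singular points: the Taylor series at 0 converges everywhere.

The radius of convergence is infinite.


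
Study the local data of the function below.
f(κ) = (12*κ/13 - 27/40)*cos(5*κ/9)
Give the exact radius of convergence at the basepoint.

The radius of convergence is infinite.

The factor cos(5*κ/9) is entire and contributes no finite singular point.
The polynomial part has no poles.
No finite singular points: the Taylor series at 0 converges everywhere.


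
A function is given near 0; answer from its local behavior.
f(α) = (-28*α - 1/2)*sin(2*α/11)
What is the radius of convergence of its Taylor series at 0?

The factor sin(2*α/11) is entire and contributes no finite singular point.
The polynomial part has no poles.
No finite singular points: the Taylor series at 0 converges everywhere.

The radius of convergence is infinite.


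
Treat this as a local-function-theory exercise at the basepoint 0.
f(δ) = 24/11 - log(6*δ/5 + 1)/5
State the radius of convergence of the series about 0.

The radius of convergence is 5/6.

Branch term (-1/5)*log(1 - δ/(-5/6)): its argument vanishes at δ = -5/6, a logarithmic branch point, modulus 5/6.
The radius of convergence is the smallest modulus among the singular points: 5/6.


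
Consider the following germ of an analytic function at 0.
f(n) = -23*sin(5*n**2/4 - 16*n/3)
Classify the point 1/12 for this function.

There is no denominator, hence no pole anywhere.
The factor sin(5*n**2/4 - 16*n/3) is entire.
So the germ continues analytically to 1/12.

The point is a regular point.


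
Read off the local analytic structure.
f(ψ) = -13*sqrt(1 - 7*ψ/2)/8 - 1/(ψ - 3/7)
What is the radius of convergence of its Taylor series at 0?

The radius of convergence is 2/7.

Denominator factor (ψ - 3/7): pole of order 1 at 3/7, modulus 3/7.
Branch term (-13/8)*sqrt(1 - ψ/(2/7)): its argument vanishes at ψ = 2/7, a square-root branch point, modulus 2/7.
The radius of convergence is the smallest modulus among the singular points: 2/7.


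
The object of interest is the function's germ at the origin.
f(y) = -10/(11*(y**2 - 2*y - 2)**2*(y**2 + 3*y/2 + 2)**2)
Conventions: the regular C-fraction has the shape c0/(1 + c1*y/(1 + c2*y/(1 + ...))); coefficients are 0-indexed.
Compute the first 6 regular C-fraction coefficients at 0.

Taylor coefficients (expand at 0): a_0 = -5/88, a_1 = 35/176, a_2 = -615/1408, a_3 = 1105/1408, a_4 = -29225/22528, a_5 = 93585/45056.
c0 = a_0 = -5/88. Peel one level at a time: if S = 1 + c*y/S' with S'(0) = 1, then c is the y-coefficient of S and S' = c*y/(S - 1).
S_1 = c0/f = 1 + (7/2)*y + (73/16)*y^2 + ...; c1 = 7/2.
S_2 = c1*y/(S_1 - 1) = 1 + (-73/56)*y + (2753/3136)*y^2 + ...; c2 = -73/56.
S_3 = c2*y/(S_2 - 1) = 1 + (2753/4088)*y + (1532/5329)*y^2 + ...; c3 = 2753/4088.
S_4 = c3*y/(S_3 - 1) = 1 + (-85792/200969)*y + (946904/7579009)*y^2 + ...; c4 = -85792/200969.
S_5 = c4*y/(S_4 - 1) = 1 + (1234357/4217596)*y + ...; c5 = 1234357/4217596.

The regular C-fraction coefficients are [-5/88, 7/2, -73/56, 2753/4088, -85792/200969, 1234357/4217596].


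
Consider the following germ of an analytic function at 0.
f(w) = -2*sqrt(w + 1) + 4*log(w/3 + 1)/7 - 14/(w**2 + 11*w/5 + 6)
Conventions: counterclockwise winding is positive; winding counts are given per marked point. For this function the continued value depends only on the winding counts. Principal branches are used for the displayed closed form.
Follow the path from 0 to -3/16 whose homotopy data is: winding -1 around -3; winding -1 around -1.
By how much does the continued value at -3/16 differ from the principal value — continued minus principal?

The rational part is single-valued and drops out of the difference; each branch term changes only by its own monodromy.
(4/7)*log(1 - w/(-3)): each positive loop around -3 adds 2*pi*i to the log, so winding -1 contributes (4/7)*(-1)*2*pi*i = -(8/7)*pi*i.
(-2)*sqrt(1 - w/(-1)): winding -1 is odd, the square root flips sign, contributing -2*(-2)*sqrt(1 - (-3/16)/(-1)) = -2*(-2)*sqrt(13/16) = sqrt(13).
Summing the contributions at w = -3/16 gives (sqrt(13)) - ((8/7)*pi)*i.

Continued minus principal equals (sqrt(13)) - ((8/7)*pi)*i.


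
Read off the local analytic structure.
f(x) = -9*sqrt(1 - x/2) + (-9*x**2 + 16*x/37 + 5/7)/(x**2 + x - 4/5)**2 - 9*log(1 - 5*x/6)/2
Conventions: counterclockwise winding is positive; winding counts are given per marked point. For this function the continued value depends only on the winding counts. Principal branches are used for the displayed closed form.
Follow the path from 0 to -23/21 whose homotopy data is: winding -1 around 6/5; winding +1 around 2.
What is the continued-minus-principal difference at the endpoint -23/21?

The rational part is single-valued and drops out of the difference; each branch term changes only by its own monodromy.
(-9)*sqrt(1 - x/(2)): winding +1 is odd, the square root flips sign, contributing -2*(-9)*sqrt(1 - (-23/21)/(2)) = -2*(-9)*sqrt(65/42) = (3/7)*sqrt(2730).
(-9/2)*log(1 - x/(6/5)): each positive loop around 6/5 adds 2*pi*i to the log, so winding -1 contributes (-9/2)*(-1)*2*pi*i = (9)*pi*i.
Summing the contributions at x = -23/21 gives ((3/7)*sqrt(2730)) + ((9)*pi)*i.

Continued minus principal equals ((3/7)*sqrt(2730)) + ((9)*pi)*i.


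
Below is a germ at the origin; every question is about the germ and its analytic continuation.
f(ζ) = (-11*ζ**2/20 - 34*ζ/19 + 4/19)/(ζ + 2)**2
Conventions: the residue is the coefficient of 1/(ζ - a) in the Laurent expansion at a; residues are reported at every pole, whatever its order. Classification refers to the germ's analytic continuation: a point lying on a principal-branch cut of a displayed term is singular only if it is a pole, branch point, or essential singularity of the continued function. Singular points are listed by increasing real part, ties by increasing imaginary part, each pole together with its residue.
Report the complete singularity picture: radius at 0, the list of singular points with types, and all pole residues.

Radius of convergence at 0: 2.
At -2: a pole of order 2; residue 39/95.

Denominator factor (ζ + 2)^2: pole of order 2 at -2, modulus 2.
The radius of convergence is the smallest modulus among the singular points: 2.
At the order-2 pole -2 set g(ζ) = (ζ - (-2))^2*f(ζ) = -11*ζ**2/20 - 34*ζ/19 + 4/19.
Order-2 pole: residue = g'(a); g'(-2) = 39/95, so the residue is 39/95.


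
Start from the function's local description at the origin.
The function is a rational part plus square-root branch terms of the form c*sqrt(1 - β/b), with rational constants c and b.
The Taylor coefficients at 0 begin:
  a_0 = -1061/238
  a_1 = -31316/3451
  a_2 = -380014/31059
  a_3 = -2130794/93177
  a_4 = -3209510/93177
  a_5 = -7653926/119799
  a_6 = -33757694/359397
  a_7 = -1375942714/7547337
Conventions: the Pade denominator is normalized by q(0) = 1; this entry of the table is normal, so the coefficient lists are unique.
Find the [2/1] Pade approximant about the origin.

The Pade approximant has numerator coefficients [-1061/238, -171785587/231428526, 56565106/11970441]; denominator coefficients [1, -1065397/570021].

Taylor coefficients needed (read off): a_0 = -1061/238, a_1 = -31316/3451, a_2 = -380014/31059, a_3 = -2130794/93177.
Write the denominator as Q(β) = 1 + q1*β. Requiring Q*f - P = O(β^4) with deg P <= 2 kills the coefficients of β^3..β^3 in Q*f:
  β^3: a_3 + q1*a_2 = 0, i.e. -2130794/93177 + (-380014/31059)*q1 = 0.
Solving this linear system: q1 = -1065397/570021.
The numerator is Q*f truncated at degree 2: P0 = a_0 = -1061/238; P1 = a_1 + q1*a_0 = -171785587/231428526; P2 = a_2 + q1*a_1 = 56565106/11970441.


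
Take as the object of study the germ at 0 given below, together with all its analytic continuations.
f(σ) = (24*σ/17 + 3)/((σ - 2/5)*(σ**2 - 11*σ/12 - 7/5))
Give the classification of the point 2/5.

The denominator factor σ - 2/5 vanishes at 2/5 and appears to the power 1; the numerator there equals 303/85, nonzero, and no other factor vanishes.
Hence a pole whose order is the multiplicity, 1.

The point is a pole of order 1.


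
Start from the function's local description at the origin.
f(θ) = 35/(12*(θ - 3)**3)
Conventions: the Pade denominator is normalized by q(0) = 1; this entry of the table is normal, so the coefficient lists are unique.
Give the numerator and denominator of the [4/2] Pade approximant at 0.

The Pade approximant has numerator coefficients [-35/324, -35/1458, -7/1458, -7/8748, -7/78732]; denominator coefficients [1, -7/9, 7/45].

Taylor coefficients needed (expand at 0): a_0 = -35/324, a_1 = -35/324, a_2 = -35/486, a_3 = -175/4374, a_4 = -175/8748, a_5 = -245/26244, a_6 = -245/59049.
Write the denominator as Q(θ) = 1 + q1*θ + q2*θ^2. Requiring Q*f - P = O(θ^7) with deg P <= 4 kills the coefficients of θ^5..θ^6 in Q*f:
  θ^5: a_5 + q1*a_4 + q2*a_3 = 0, i.e. -245/26244 + (-175/8748)*q1 + (-175/4374)*q2 = 0.
  θ^6: a_6 + q1*a_5 + q2*a_4 = 0, i.e. -245/59049 + (-245/26244)*q1 + (-175/8748)*q2 = 0.
Solving this linear system: q1 = -7/9, q2 = 7/45.
The numerator is Q*f truncated at degree 4: P0 = a_0 = -35/324; P1 = a_1 + q1*a_0 = -35/1458; P2 = a_2 + q1*a_1 + q2*a_0 = -7/1458; P3 = a_3 + q1*a_2 + q2*a_1 = -7/8748; P4 = a_4 + q1*a_3 + q2*a_2 = -7/78732.


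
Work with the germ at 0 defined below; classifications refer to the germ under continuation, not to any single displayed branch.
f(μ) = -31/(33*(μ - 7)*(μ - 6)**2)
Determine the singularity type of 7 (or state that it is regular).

The point is a pole of order 1.

The denominator factor μ - 7 vanishes at 7 and appears to the power 1; the numerator there equals -31/33, nonzero, and no other factor vanishes.
Hence a pole whose order is the multiplicity, 1.


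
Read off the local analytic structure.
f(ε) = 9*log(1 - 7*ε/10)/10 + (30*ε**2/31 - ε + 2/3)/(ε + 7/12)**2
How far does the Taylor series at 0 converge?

The radius of convergence is 7/12.

Denominator factor (ε + 7/12)^2: pole of order 2 at -7/12, modulus 7/12.
Branch term (9/10)*log(1 - ε/(10/7)): its argument vanishes at ε = 10/7, a logarithmic branch point, modulus 10/7.
The radius of convergence is the smallest modulus among the singular points: 7/12.


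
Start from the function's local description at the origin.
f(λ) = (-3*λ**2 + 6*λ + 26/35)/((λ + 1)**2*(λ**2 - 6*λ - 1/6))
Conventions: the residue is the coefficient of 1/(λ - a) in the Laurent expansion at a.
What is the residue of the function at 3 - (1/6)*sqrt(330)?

The factor λ**2 - 6*λ - 1/6 splits as (λ - a)(λ - a') with a = 3 - (1/6)*sqrt(330), a' = 3 + (1/6)*sqrt(330). At the order-1 pole a set g(λ) = (λ - a)*f(λ) = [(-3*λ**2 + 6*λ + 26/35)/(λ + 1)**2] / (λ - a').
Simple pole: residue = g(a) at a = 3 - (1/6)*sqrt(330), which is -10044/58835 + (25059/6471850)*sqrt(330).

The residue is -10044/58835 + (25059/6471850)*sqrt(330).


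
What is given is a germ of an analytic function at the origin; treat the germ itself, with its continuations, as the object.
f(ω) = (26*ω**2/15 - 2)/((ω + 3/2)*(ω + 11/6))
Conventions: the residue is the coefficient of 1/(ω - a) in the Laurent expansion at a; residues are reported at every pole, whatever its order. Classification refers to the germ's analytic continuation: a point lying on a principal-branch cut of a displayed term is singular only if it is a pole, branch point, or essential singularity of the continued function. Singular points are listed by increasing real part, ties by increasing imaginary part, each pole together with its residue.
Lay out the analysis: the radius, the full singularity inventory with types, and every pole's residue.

Denominator factor (ω + 11/6): pole of order 1 at -11/6, modulus 11/6.
Denominator factor (ω + 3/2): pole of order 1 at -3/2, modulus 3/2.
The radius of convergence is the smallest modulus among the singular points: 3/2.
At the order-1 pole -11/6 set g(ω) = (ω - (-11/6))*f(ω) = (26*ω**2/15 - 2)/(ω + 3/2).
Simple pole: residue = g(a) at a = -11/6, which is -1033/90.
At the order-1 pole -3/2 set g(ω) = (ω - (-3/2))*f(ω) = (26*ω**2/15 - 2)/(ω + 11/6).
Simple pole: residue = g(a) at a = -3/2, which is 57/10.
List the singular points by increasing real part (a conjugate pair: the negative imaginary part first).

Radius of convergence at 0: 3/2.
At -11/6: a pole of order 1; residue -1033/90.
At -3/2: a pole of order 1; residue 57/10.


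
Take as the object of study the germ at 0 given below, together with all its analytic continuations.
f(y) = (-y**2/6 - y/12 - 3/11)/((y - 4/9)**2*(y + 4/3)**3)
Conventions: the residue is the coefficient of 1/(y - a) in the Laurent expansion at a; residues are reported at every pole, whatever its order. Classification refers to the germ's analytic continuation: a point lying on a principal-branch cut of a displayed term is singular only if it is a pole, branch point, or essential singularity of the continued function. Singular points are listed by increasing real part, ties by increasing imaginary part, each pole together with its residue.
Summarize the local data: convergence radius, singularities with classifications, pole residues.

Radius of convergence at 0: 4/9.
At -4/3: a pole of order 3; residue -2781/45056.
At 4/9: a pole of order 2; residue 2781/45056.

Denominator factor (y - 4/9)^2: pole of order 2 at 4/9, modulus 4/9.
Denominator factor (y + 4/3)^3: pole of order 3 at -4/3, modulus 4/3.
The radius of convergence is the smallest modulus among the singular points: 4/9.
At the order-3 pole -4/3 set g(y) = (y - (-4/3))^3*f(y) = (-y**2/6 - y/12 - 3/11)/(y - 4/9)**2.
Order-3 pole: residue = g''(a)/2; g''(-4/3) = -2781/22528, so the residue is -2781/45056.
At the order-2 pole 4/9 set g(y) = (y - (4/9))^2*f(y) = (-y**2/6 - y/12 - 3/11)/(y + 4/3)**3.
Order-2 pole: residue = g'(a); g'(4/9) = 2781/45056, so the residue is 2781/45056.
List the singular points by increasing real part (a conjugate pair: the negative imaginary part first).


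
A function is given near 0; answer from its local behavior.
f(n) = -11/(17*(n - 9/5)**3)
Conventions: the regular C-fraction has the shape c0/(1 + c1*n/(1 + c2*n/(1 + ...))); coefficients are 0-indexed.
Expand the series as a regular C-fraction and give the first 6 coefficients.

The regular C-fraction coefficients are [1375/12393, -5/3, 5/9, -10/27, 5/54, -5/18].

Taylor coefficients (expand at 0): a_0 = 1375/12393, a_1 = 6875/37179, a_2 = 68750/334611, a_3 = 1718750/9034497, a_4 = 4296875/27103491, a_5 = 30078125/243931419.
c0 = a_0 = 1375/12393. Peel one level at a time: if S = 1 + c*n/S' with S'(0) = 1, then c is the n-coefficient of S and S' = c*n/(S - 1).
S_1 = c0/f = 1 + (-5/3)*n + (25/27)*n^2 + ...; c1 = -5/3.
S_2 = c1*n/(S_1 - 1) = 1 + (5/9)*n + (50/243)*n^2 + ...; c2 = 5/9.
S_3 = c2*n/(S_2 - 1) = 1 + (-10/27)*n + (25/729)*n^2 + ...; c3 = -10/27.
S_4 = c3*n/(S_3 - 1) = 1 + (5/54)*n + (25/972)*n^2 + ...; c4 = 5/54.
S_5 = c4*n/(S_4 - 1) = 1 + (-5/18)*n + ...; c5 = -5/18.


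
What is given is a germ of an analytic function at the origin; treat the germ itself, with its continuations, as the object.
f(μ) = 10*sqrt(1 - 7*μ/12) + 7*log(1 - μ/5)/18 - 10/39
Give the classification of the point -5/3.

There is no denominator, hence no pole anywhere.
Branch term sqrt(1 - μ/(12/7)): argument at -5/3 is 71/36, nonzero, so -5/3 is not its branch point (a point on a principal cut is still regular for the continued germ).
Branch term log(1 - μ/(5)): argument at -5/3 is 4/3, nonzero, so -5/3 is not its branch point (a point on a principal cut is still regular for the continued germ).
So the germ continues analytically to -5/3.

The point is a regular point.


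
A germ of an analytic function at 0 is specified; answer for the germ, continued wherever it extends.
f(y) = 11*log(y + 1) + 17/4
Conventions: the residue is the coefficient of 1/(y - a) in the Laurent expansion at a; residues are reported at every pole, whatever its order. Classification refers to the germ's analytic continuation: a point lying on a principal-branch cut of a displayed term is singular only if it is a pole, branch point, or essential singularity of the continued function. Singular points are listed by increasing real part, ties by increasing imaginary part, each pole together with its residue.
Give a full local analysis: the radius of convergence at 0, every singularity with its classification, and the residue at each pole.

Branch term (11)*log(1 - y/(-1)): its argument vanishes at y = -1, a logarithmic branch point, modulus 1.
The radius of convergence is the smallest modulus among the singular points: 1.

Radius of convergence at 0: 1.
At -1: a logarithmic branch point.


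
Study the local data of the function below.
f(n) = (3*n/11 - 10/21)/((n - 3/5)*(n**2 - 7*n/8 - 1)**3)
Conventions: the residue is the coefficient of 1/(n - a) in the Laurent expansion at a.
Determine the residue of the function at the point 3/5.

At the order-1 pole 3/5 set g(n) = (n - (3/5))*f(n) = (3*n/11 - 10/21)/(n**2 - 7*n/8 - 1)**3.
Simple pole: residue = g(a) at a = 3/5, which is 577600000/2921996847.

The residue is 577600000/2921996847.


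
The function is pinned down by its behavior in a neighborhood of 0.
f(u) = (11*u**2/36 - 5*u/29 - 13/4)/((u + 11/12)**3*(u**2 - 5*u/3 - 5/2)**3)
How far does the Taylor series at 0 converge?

Denominator factor (u**2 - 5*u/3 - 5/2)^3: discriminant 115/9, real irrational roots 5/6 + (1/6)*sqrt(115) and 5/6 - (1/6)*sqrt(115); poles of order 3, moduli 5/6 + (1/6)*sqrt(115) and -5/6 + (1/6)*sqrt(115).
Denominator factor (u + 11/12)^3: pole of order 3 at -11/12, modulus 11/12.
The radius of convergence is the smallest modulus among the singular points: 11/12.

The radius of convergence is 11/12.


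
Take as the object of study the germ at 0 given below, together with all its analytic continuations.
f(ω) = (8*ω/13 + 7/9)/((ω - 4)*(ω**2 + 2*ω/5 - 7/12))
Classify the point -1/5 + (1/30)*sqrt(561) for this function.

The denominator factor ω**2 + 2*ω/5 - 7/12 vanishes at -1/5 + (1/30)*sqrt(561) and appears to the power 1; the numerator there equals 383/585 + (4/195)*sqrt(561), nonzero, and no other factor vanishes.
Hence a pole whose order is the multiplicity, 1.

The point is a pole of order 1.


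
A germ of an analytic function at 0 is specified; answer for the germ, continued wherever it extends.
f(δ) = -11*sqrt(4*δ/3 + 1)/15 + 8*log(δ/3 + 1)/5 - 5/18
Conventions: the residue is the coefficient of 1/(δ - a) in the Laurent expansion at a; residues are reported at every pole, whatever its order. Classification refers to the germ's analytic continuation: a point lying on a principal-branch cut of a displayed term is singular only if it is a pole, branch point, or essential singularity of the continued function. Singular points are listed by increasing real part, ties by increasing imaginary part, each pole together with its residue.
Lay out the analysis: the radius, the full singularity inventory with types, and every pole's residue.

Branch term (8/5)*log(1 - δ/(-3)): its argument vanishes at δ = -3, a logarithmic branch point, modulus 3.
Branch term (-11/15)*sqrt(1 - δ/(-3/4)): its argument vanishes at δ = -3/4, a square-root branch point, modulus 3/4.
The radius of convergence is the smallest modulus among the singular points: 3/4.
List the singular points by increasing real part (a conjugate pair: the negative imaginary part first).

Radius of convergence at 0: 3/4.
At -3: a logarithmic branch point.
At -3/4: an algebraic (square-root) branch point.


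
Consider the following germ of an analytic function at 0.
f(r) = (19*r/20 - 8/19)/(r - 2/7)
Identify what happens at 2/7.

The point is a pole of order 1.

The denominator factor r - 2/7 vanishes at 2/7 and appears to the power 1; the numerator there equals -199/1330, nonzero, and no other factor vanishes.
Hence a pole whose order is the multiplicity, 1.


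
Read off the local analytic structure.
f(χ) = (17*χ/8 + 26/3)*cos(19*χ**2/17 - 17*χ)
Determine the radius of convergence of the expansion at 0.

The radius of convergence is infinite.

The factor cos(19*χ**2/17 - 17*χ) is entire and contributes no finite singular point.
The polynomial part has no poles.
No finite singular points: the Taylor series at 0 converges everywhere.


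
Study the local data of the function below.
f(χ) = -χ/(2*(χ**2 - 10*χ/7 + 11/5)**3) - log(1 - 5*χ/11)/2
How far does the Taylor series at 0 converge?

Denominator factor (χ**2 - 10*χ/7 + 11/5)^3: discriminant -1656/245, complex-conjugate roots (5/7) + ((3/35)*sqrt(230))*i and (5/7) - ((3/35)*sqrt(230))*i; poles of order 3, moduli (1/5)*sqrt(55) and (1/5)*sqrt(55).
Branch term (-1/2)*log(1 - χ/(11/5)): its argument vanishes at χ = 11/5, a logarithmic branch point, modulus 11/5.
The radius of convergence is the smallest modulus among the singular points: (1/5)*sqrt(55).

The radius of convergence is (1/5)*sqrt(55).


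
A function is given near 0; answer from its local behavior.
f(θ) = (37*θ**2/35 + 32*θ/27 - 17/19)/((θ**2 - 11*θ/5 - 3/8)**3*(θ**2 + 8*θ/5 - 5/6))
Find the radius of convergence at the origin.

The radius of convergence is -11/10 + (1/20)*sqrt(634).

Denominator factor (θ**2 + 8*θ/5 - 5/6): discriminant 442/75, real irrational roots -4/5 + (1/30)*sqrt(1326) and -4/5 - (1/30)*sqrt(1326); poles of order 1, moduli -4/5 + (1/30)*sqrt(1326) and 4/5 + (1/30)*sqrt(1326).
Denominator factor (θ**2 - 11*θ/5 - 3/8)^3: discriminant 317/50, real irrational roots 11/10 + (1/20)*sqrt(634) and 11/10 - (1/20)*sqrt(634); poles of order 3, moduli 11/10 + (1/20)*sqrt(634) and -11/10 + (1/20)*sqrt(634).
The radius of convergence is the smallest modulus among the singular points: -11/10 + (1/20)*sqrt(634).


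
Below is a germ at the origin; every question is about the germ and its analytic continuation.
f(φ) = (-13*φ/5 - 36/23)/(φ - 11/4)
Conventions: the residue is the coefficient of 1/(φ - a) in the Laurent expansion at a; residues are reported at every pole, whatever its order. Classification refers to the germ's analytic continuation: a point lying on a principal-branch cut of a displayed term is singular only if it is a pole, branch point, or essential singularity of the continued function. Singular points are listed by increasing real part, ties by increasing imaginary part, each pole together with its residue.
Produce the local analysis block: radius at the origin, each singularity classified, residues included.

Radius of convergence at 0: 11/4.
At 11/4: a pole of order 1; residue -4009/460.

Denominator factor (φ - 11/4): pole of order 1 at 11/4, modulus 11/4.
The radius of convergence is the smallest modulus among the singular points: 11/4.
At the order-1 pole 11/4 set g(φ) = (φ - (11/4))*f(φ) = -13*φ/5 - 36/23.
Simple pole: residue = g(a) at a = 11/4, which is -4009/460.


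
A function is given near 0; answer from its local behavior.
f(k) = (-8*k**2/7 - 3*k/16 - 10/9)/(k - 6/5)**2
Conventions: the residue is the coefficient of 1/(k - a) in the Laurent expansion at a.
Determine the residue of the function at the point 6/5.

At the order-2 pole 6/5 set g(k) = (k - (6/5))^2*f(k) = -8*k**2/7 - 3*k/16 - 10/9.
Order-2 pole: residue = g'(a); g'(6/5) = -1641/560, so the residue is -1641/560.

The residue is -1641/560.
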